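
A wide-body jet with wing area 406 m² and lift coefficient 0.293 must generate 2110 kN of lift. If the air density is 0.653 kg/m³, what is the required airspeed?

L = ½ρv²S·CL ⇒ v = √(2L/(ρ·S·CL))
v = √(2 × 2.11×10^6 / (0.653 × 406 × 0.293)) = √54330 = 233 m/s

v = 233 m/s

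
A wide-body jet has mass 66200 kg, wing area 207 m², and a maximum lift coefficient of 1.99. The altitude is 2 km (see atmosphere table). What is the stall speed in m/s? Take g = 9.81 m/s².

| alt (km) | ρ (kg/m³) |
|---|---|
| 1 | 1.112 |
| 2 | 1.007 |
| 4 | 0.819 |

At 2 km, from the table: ρ = 1.007 kg/m³.
At stall, lift equals weight: L = W = m·g = 66200 × 9.81 = 6.494×10^5 N.
V_stall = √(2W/(ρ·S·CL,max)) = √(2 × 6.494×10^5 / (1.007 × 207 × 1.99))
V_stall = √3131 = 56 m/s

V_stall = 56 m/s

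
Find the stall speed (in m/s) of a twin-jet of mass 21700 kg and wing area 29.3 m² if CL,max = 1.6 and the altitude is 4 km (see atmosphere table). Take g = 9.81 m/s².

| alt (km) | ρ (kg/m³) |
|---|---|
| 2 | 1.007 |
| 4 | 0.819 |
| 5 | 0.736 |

V_stall = 105 m/s

At 4 km, from the table: ρ = 0.819 kg/m³.
At stall, lift equals weight: L = W = m·g = 21700 × 9.81 = 2.129×10^5 N.
V_stall = √(2W/(ρ·S·CL,max)) = √(2 × 2.129×10^5 / (0.819 × 29.3 × 1.6))
V_stall = √11090 = 105 m/s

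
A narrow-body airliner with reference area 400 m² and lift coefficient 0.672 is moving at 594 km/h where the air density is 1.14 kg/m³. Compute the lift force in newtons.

L = 4.17×10^6 N

Convert speed: v = 594 km/h ÷ 3.6 = 165 m/s.
Dynamic pressure q = ½ρv² = ½ × 1.14 × 165² = 15520 Pa.
L = q·S·CL = 15520 × 400 × 0.672 = 4.17×10^6 N ≈ 4170 kN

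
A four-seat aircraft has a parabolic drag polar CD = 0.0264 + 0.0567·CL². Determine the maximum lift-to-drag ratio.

(L/D)max = 12.9

For CD = CD0 + K·CL², (L/D)max occurs at CL* = √(CD0/K) and equals 1/(2√(K·CD0)).
(L/D)max = 1/(2√(0.0567 × 0.0264)) = 1/(2 × 0.03869) = 12.9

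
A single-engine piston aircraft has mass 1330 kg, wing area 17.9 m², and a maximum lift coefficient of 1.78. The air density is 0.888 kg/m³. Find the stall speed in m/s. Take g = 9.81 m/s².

Stall occurs when L = W at CL,max. W = mg = 1330 × 9.81 = 13050 N.
From L = ½ρV²S·CL,max = W: V_stall = √(2W/(ρSCL,max)) = √(2·13050/(0.888·17.9·1.78))
V_stall = √922.3 = 30.4 m/s

V_stall = 30.4 m/s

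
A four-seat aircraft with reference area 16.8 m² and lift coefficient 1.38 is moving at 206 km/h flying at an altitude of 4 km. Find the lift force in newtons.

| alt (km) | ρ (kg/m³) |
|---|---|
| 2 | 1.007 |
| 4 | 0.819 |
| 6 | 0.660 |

L = 31100 N

At 4 km, from the table: ρ = 0.819 kg/m³.
Convert speed: v = 206 km/h ÷ 3.6 = 57.22 m/s.
Dynamic pressure q = ½ρv² = ½ × 0.819 × 57.22² = 1341 Pa.
L = q·S·CL = 1341 × 16.8 × 1.38 = 31100 N ≈ 31.1 kN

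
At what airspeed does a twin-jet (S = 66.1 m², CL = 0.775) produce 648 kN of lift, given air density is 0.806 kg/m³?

L = ½ρv²S·CL ⇒ v = √(2L/(ρ·S·CL))
v = √(2 × 6.48×10^5 / (0.806 × 66.1 × 0.775)) = √31390 = 177 m/s

v = 177 m/s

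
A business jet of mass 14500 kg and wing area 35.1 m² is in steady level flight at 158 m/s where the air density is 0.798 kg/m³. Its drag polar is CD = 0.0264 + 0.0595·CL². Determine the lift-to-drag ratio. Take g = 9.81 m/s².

Weight W = mg = 14500 × 9.81 = 1.4224×10^5 N; in level flight L = W.
Dynamic pressure q = 0.5 × 0.798 × 158² = 9961 Pa.
Required CL = L/(qS) = 1.4224×10^5/(9961·35.1) = 0.4069.
CD = 0.0264 + 0.0595 × 0.4069² = 0.03625.
L/D = CL/CD = 0.4069 / 0.03625 = 11.2

L/D = 11.2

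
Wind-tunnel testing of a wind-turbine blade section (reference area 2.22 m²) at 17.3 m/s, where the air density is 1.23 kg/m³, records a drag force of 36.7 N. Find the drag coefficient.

CD = 0.0898

From D = ½ρv²S·CD, rearranging gives CD = 2D/(ρv²S).
CD = 2 × 36.7 / (1.23 × 17.3² × 2.22) = 0.0898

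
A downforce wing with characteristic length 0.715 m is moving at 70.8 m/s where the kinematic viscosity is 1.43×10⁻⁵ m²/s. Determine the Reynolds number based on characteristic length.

Re = 3.54×10^6

Re = v·c/ν = 70.8 × 0.715 / (1.43×10⁻⁵) = 3.54×10^6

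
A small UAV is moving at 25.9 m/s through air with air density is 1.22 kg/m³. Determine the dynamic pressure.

q = 409 Pa

q = ½ρv² = ½ × 1.22 × 25.9² = 409 Pa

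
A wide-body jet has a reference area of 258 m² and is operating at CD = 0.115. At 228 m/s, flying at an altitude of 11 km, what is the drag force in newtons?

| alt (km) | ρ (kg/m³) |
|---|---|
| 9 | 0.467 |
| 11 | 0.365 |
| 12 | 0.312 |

D = 2.81×10^5 N

At 11 km, from the table: ρ = 0.365 kg/m³.
D = ½ρv²S·CD = ½ × 0.365 × 228² × 258 × 0.115 = 2.81×10^5 N ≈ 281 kN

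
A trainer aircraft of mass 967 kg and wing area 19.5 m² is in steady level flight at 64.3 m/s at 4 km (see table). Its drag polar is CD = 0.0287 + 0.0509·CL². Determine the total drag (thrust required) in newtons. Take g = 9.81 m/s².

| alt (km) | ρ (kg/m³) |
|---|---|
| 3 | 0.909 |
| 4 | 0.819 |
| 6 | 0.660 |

D = 1090 N

At 4 km, from the table: ρ = 0.819 kg/m³.
Weight W = mg = 967 × 9.81 = 9486.3 N; in level flight L = W.
Dynamic pressure q = 0.5 × 0.819 × 64.3² = 1693 Pa.
CL = W/(q·S) = 9486.3 / (1693 × 19.5) = 0.2873.
CD = 0.0287 + 0.0509 × 0.2873² = 0.0329.
D = q·S·CD = 1693 × 19.5 × 0.0329 = 1086 N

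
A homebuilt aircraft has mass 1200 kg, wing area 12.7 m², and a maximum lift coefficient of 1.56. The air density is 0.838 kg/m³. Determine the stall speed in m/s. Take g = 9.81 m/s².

Weight W = mg = 1200 × 9.81 = 11770 N.
From L = ½ρV²S·CL,max = W: V_stall = √(2W/(ρSCL,max)) = √(2·11770/(0.838·12.7·1.56))
V_stall = √1418 = 37.7 m/s

V_stall = 37.7 m/s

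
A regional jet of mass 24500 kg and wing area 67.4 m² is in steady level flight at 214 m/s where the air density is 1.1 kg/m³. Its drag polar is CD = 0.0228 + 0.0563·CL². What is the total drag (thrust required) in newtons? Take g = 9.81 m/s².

D = 40600 N

In steady level flight, lift balances weight: W = mg = 24500 × 9.81 = 2.4034×10^5 N.
Dynamic pressure q = 0.5 × 1.1 × 214² = 25190 Pa.
CL = W/(q·S) = 2.4034×10^5 / (25190 × 67.4) = 0.1416.
CD = 0.0228 + 0.0563 × 0.1416² = 0.02393.
D = q·S·CD = 25190 × 67.4 × 0.02393 = 40620 N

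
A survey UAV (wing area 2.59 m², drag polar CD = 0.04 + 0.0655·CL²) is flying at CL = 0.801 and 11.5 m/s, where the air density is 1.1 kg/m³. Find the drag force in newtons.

CD = 0.04 + 0.0655 × 0.801² = 0.08202
D = ½ρv²S·CD = ½ × 1.1 × 11.5² × 2.59 × 0.08202 = 15.5 N

D = 15.5 N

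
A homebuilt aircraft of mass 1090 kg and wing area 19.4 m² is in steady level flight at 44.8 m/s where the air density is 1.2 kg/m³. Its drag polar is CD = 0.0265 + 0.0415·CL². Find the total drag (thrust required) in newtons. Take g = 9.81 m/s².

D = 822 N

In steady level flight, lift balances weight: W = mg = 1090 × 9.81 = 10693 N.
Dynamic pressure q = 0.5 × 1.2 × 44.8² = 1204 Pa.
Required CL = L/(qS) = 10693/(1204·19.4) = 0.4577.
CD = 0.0265 + 0.0415 × 0.4577² = 0.03519.
D = q·S·CD = 1204 × 19.4 × 0.03519 = 822.2 N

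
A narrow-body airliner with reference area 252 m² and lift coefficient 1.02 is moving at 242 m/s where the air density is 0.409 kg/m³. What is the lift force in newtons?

L = ½ρv²S·CL = ½ × 0.409 × 242² × 252 × 1.02 = 3.08×10^6 N ≈ 3080 kN

L = 3.08×10^6 N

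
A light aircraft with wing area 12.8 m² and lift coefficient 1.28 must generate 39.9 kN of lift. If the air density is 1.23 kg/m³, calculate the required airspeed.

L = ½ρv²S·CL ⇒ v = √(2L/(ρ·S·CL))
v = √(2 × 39900 / (1.23 × 12.8 × 1.28)) = √3960 = 62.9 m/s

v = 62.9 m/s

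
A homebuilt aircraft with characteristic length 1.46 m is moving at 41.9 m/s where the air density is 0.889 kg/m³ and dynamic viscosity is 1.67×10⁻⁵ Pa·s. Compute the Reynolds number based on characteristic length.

Re = ρ·v·c/μ = 0.889 × 41.9 × 1.46 / (1.67×10⁻⁵) = 3.26×10^6

Re = 3.26×10^6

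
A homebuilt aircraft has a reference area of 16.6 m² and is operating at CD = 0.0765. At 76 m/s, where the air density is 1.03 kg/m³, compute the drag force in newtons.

D = 3780 N

Dynamic pressure q = ½ρv² = ½ × 1.03 × 76² = 2975 Pa.
D = q·S·CD = 2975 × 16.6 × 0.0765 = 3780 N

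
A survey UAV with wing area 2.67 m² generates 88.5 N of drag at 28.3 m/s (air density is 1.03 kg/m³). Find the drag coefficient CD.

From D = ½ρv²S·CD, rearranging gives CD = 2D/(ρv²S).
CD = 2 × 88.5 / (1.03 × 28.3² × 2.67) = 0.0804

CD = 0.0804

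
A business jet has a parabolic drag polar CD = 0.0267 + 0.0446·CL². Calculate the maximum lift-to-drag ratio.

For CD = CD0 + K·CL², (L/D)max occurs at CL* = √(CD0/K) and equals 1/(2√(K·CD0)).
(L/D)max = 1/(2√(0.0446 × 0.0267)) = 1/(2 × 0.03451) = 14.5

(L/D)max = 14.5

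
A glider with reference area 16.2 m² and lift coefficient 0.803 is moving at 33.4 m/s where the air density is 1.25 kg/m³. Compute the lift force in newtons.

L = 9070 N

Dynamic pressure q = ½ρv² = ½ × 1.25 × 33.4² = 697.2 Pa.
L = q·S·CL = 697.2 × 16.2 × 0.803 = 9070 N ≈ 9.07 kN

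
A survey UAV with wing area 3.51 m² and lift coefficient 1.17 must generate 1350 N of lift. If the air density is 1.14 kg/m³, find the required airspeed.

v = 24 m/s

L = ½ρv²S·CL ⇒ v = √(2L/(ρ·S·CL))
v = √(2 × 1350 / (1.14 × 3.51 × 1.17)) = √576.7 = 24 m/s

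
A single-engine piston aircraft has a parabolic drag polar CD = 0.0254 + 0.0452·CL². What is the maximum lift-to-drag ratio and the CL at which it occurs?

(L/D)max = 14.8, at CL = 0.75

For CD = CD0 + K·CL², (L/D)max occurs at CL* = √(CD0/K) and equals 1/(2√(K·CD0)).
(L/D)max = 1/(2√(0.0452 × 0.0254)) = 1/(2 × 0.03388) = 14.8
CL* = √(0.0254/0.0452) = 0.75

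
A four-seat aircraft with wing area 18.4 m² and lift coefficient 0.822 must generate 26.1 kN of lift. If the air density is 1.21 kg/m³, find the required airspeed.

v = 53.4 m/s

L = ½ρv²S·CL ⇒ v = √(2L/(ρ·S·CL))
v = √(2 × 26100 / (1.21 × 18.4 × 0.822)) = √2852 = 53.4 m/s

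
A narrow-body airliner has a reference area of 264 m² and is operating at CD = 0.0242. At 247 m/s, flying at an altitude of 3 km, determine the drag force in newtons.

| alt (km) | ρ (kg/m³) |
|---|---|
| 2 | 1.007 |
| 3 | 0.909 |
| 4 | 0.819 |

D = 1.77×10^5 N

At 3 km, from the table: ρ = 0.909 kg/m³.
Dynamic pressure q = ½ρv² = ½ × 0.909 × 247² = 27730 Pa.
D = q·S·CD = 27730 × 264 × 0.0242 = 1.77×10^5 N ≈ 177 kN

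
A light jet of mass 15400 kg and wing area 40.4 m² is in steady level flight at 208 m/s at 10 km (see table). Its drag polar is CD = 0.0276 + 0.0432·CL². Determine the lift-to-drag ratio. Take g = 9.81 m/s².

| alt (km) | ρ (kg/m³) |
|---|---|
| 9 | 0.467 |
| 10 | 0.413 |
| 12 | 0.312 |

At 10 km, from the table: ρ = 0.413 kg/m³.
Level flight ⇒ L = W = m·g = 15400 × 9.81 = 1.5107×10^5 N.
q = ½ρv² = ½ × 0.413 × 208² = 8934 Pa.
Required CL = L/(qS) = 1.5107×10^5/(8934·40.4) = 0.4186.
CD = 0.0276 + 0.0432 × 0.4186² = 0.03517.
L/D = CL/CD = 0.4186 / 0.03517 = 11.9

L/D = 11.9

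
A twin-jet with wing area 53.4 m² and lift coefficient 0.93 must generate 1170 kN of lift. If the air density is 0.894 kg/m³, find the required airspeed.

v = 230 m/s

L = ½ρv²S·CL ⇒ v = √(2L/(ρ·S·CL))
v = √(2 × 1.17×10^6 / (0.894 × 53.4 × 0.93)) = √52710 = 230 m/s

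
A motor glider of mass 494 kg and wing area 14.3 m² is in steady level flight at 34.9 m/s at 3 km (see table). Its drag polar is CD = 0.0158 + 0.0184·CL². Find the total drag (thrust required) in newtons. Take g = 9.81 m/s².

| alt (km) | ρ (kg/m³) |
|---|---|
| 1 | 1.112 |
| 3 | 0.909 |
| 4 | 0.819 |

At 3 km, from the table: ρ = 0.909 kg/m³.
In steady level flight, lift balances weight: W = mg = 494 × 9.81 = 4846.1 N.
q = ½ρv² = ½ × 0.909 × 34.9² = 553.6 Pa.
CL = W/(q·S) = 4846.1 / (553.6 × 14.3) = 0.6122.
CD = 0.0158 + 0.0184 × 0.6122² = 0.0227.
D = q·S·CD = 553.6 × 14.3 × 0.0227 = 179.7 N

D = 180 N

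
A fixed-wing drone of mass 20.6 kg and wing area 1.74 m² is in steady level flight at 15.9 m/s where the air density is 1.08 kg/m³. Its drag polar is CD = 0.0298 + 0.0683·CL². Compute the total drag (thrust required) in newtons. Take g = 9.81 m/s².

Weight W = mg = 20.6 × 9.81 = 202.09 N; in level flight L = W.
Dynamic pressure q = 0.5 × 1.08 × 15.9² = 136.5 Pa.
Required CL = L/(qS) = 202.09/(136.5·1.74) = 0.8507.
CD = 0.0298 + 0.0683 × 0.8507² = 0.07923.
D = q·S·CD = 136.5 × 1.74 × 0.07923 = 18.82 N

D = 18.8 N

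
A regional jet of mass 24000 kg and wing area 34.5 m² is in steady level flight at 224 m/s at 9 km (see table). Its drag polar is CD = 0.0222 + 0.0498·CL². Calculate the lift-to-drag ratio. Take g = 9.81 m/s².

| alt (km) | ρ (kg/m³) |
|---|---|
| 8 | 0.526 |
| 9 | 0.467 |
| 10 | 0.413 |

L/D = 14.9

At 9 km, from the table: ρ = 0.467 kg/m³.
Level flight ⇒ L = W = m·g = 24000 × 9.81 = 2.3544×10^5 N.
q = ½ρv² = ½ × 0.467 × 224² = 11720 Pa.
CL = 2W/(ρv²S) = 2×2.3544×10^5/(0.467×224²×34.5) = 0.5825.
CD = 0.0222 + 0.0498 × 0.5825² = 0.0391.
L/D = CL/CD = 0.5825 / 0.0391 = 14.9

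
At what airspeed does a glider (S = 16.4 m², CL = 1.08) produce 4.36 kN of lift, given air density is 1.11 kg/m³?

v = 21.1 m/s

L = ½ρv²S·CL ⇒ v = √(2L/(ρ·S·CL))
v = √(2 × 4360 / (1.11 × 16.4 × 1.08)) = √443.5 = 21.1 m/s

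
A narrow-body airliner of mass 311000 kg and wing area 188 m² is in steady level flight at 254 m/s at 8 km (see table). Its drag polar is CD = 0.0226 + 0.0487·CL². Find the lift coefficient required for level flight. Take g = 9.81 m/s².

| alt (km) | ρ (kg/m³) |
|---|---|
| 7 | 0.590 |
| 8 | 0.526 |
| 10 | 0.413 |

At 8 km, from the table: ρ = 0.526 kg/m³.
Level flight ⇒ L = W = m·g = 311000 × 9.81 = 3.0509×10^6 N.
Dynamic pressure q = 0.5 × 0.526 × 254² = 16970 Pa.
CL = 2W/(ρv²S) = 2×3.0509×10^6/(0.526×254²×188) = 0.9564.

CL = 0.956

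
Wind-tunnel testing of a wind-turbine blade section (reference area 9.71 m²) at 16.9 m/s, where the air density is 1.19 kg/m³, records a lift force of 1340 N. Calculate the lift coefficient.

CL = 0.812

From L = ½ρv²S·CL, rearranging gives CL = 2L/(ρv²S).
CL = 2 × 1340 / (1.19 × 16.9² × 9.71) = 0.812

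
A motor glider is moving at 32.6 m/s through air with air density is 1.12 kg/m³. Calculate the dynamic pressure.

q = 595 Pa

q = ½ρv² = ½ × 1.12 × 32.6² = 595 Pa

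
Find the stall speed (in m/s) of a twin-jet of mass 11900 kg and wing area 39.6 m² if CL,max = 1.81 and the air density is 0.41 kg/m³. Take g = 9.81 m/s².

V_stall = 89.1 m/s

Weight W = mg = 11900 × 9.81 = 1.167×10^5 N.
From L = ½ρV²S·CL,max = W: V_stall = √(2W/(ρSCL,max)) = √(2·1.167×10^5/(0.41·39.6·1.81))
V_stall = √7945 = 89.1 m/s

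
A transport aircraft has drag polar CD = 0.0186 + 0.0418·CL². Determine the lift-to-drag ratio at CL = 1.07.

L/D = 16.1

CD = 0.0186 + 0.0418 × 1.07² = 0.06646
L/D = CL/CD = 1.07 / 0.06646 = 16.1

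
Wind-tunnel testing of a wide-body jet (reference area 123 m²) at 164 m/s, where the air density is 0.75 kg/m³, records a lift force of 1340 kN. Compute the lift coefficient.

CL = 1.08

From L = ½ρv²S·CL, rearranging gives CL = 2L/(ρv²S).
CL = 2 × 1.34×10^6 / (0.75 × 164² × 123) = 1.08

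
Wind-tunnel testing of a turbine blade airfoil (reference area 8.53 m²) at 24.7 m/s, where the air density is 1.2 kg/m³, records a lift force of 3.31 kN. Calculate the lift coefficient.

From L = ½ρv²S·CL, rearranging gives CL = 2L/(ρv²S).
CL = 2 × 3310 / (1.2 × 24.7² × 8.53) = 1.06

CL = 1.06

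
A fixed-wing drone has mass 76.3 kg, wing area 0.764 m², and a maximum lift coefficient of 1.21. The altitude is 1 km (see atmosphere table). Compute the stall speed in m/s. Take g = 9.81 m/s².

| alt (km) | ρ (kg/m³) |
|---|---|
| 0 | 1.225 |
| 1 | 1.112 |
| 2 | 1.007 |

V_stall = 38.2 m/s

At 1 km, from the table: ρ = 1.112 kg/m³.
Weight W = mg = 76.3 × 9.81 = 748.5 N.
V_stall = √(2W/(ρ·S·CL,max)) = √(2 × 748.5 / (1.112 × 0.764 × 1.21))
V_stall = √1456 = 38.2 m/s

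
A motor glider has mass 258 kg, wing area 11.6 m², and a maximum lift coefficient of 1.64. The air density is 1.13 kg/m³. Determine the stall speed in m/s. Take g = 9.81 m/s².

Weight W = mg = 258 × 9.81 = 2531 N.
V_stall = √(2W/(ρ·S·CL,max)) = √(2 × 2531 / (1.13 × 11.6 × 1.64))
V_stall = √235.5 = 15.3 m/s

V_stall = 15.3 m/s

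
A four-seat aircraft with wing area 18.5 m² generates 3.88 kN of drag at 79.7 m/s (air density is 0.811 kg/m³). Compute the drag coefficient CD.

CD = 0.0814

From D = ½ρv²S·CD, rearranging gives CD = 2D/(ρv²S).
CD = 2 × 3880 / (0.811 × 79.7² × 18.5) = 0.0814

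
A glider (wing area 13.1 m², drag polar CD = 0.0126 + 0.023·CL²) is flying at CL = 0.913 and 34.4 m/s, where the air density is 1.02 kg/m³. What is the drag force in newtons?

D = 251 N

CD = 0.0126 + 0.023 × 0.913² = 0.03177
D = ½ρv²S·CD = ½ × 1.02 × 34.4² × 13.1 × 0.03177 = 251 N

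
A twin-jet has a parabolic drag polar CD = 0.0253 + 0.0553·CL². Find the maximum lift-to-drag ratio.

(L/D)max = 13.4

For CD = CD0 + K·CL², (L/D)max occurs at CL* = √(CD0/K) and equals 1/(2√(K·CD0)).
(L/D)max = 1/(2√(0.0553 × 0.0253)) = 1/(2 × 0.0374) = 13.4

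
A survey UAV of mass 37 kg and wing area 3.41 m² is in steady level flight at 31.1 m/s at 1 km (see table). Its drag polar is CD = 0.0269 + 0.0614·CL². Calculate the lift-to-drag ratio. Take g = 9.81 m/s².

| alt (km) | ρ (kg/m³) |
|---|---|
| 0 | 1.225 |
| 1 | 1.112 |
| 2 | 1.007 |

At 1 km, from the table: ρ = 1.112 kg/m³.
Level flight ⇒ L = W = m·g = 37 × 9.81 = 362.97 N.
q = ½ρv² = ½ × 1.112 × 31.1² = 537.8 Pa.
CL = W/(q·S) = 362.97 / (537.8 × 3.41) = 0.1979.
CD = 0.0269 + 0.0614 × 0.1979² = 0.02931.
L/D = CL/CD = 0.1979 / 0.02931 = 6.75

L/D = 6.75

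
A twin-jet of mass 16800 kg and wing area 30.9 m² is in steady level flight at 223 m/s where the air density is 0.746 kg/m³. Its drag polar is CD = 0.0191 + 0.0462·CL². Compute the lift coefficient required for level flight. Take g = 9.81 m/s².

Weight W = mg = 16800 × 9.81 = 1.6481×10^5 N; in level flight L = W.
q = ½ρv² = ½ × 0.746 × 223² = 18550 Pa.
Required CL = L/(qS) = 1.6481×10^5/(18550·30.9) = 0.2875.

CL = 0.288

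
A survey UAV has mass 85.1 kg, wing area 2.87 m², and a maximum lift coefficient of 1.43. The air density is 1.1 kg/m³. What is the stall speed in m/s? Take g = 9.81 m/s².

V_stall = 19.2 m/s

Stall occurs when L = W at CL,max. W = mg = 85.1 × 9.81 = 834.8 N.
V_stall = √(2W/(ρ·S·CL,max)) = √(2 × 834.8 / (1.1 × 2.87 × 1.43))
V_stall = √369.8 = 19.2 m/s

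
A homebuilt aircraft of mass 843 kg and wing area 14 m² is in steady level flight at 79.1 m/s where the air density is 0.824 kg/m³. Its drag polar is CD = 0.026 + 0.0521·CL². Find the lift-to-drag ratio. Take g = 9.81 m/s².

Weight W = mg = 843 × 9.81 = 8269.8 N; in level flight L = W.
q = ½ρv² = ½ × 0.824 × 79.1² = 2578 Pa.
Required CL = L/(qS) = 8269.8/(2578·14) = 0.2291.
CD = 0.026 + 0.0521 × 0.2291² = 0.02874.
L/D = CL/CD = 0.2291 / 0.02874 = 7.97

L/D = 7.97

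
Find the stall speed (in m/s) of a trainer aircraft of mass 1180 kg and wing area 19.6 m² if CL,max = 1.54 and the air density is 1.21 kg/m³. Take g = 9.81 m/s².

Weight W = mg = 1180 × 9.81 = 11580 N.
V_stall = √(2W/(ρ·S·CL,max)) = √(2 × 11580 / (1.21 × 19.6 × 1.54))
V_stall = √633.9 = 25.2 m/s

V_stall = 25.2 m/s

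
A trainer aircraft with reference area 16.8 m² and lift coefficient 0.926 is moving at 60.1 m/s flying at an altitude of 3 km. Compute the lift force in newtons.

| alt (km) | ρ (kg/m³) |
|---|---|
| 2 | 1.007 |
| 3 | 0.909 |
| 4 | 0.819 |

At 3 km, from the table: ρ = 0.909 kg/m³.
L = ½ρv²S·CL = ½ × 0.909 × 60.1² × 16.8 × 0.926 = 25500 N ≈ 25.5 kN

L = 25500 N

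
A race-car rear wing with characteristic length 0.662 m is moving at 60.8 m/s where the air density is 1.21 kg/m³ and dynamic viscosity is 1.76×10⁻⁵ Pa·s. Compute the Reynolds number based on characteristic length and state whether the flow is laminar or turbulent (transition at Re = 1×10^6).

Re = ρ·v·c/μ = 1.21 × 60.8 × 0.662 / (1.76×10⁻⁵) = 2.77×10^6
Since 2.77×10^6 > 1×10^6, the flow is turbulent.

Re = 2.77×10^6 (turbulent)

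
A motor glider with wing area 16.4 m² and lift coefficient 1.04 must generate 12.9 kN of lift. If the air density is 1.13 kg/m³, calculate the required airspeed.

v = 36.6 m/s

L = ½ρv²S·CL ⇒ v = √(2L/(ρ·S·CL))
v = √(2 × 12900 / (1.13 × 16.4 × 1.04)) = √1339 = 36.6 m/s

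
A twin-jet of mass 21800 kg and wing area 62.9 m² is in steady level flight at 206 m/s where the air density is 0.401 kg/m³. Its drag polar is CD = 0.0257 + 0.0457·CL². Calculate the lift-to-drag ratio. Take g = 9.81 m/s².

L/D = 12.1

Level flight ⇒ L = W = m·g = 21800 × 9.81 = 2.1386×10^5 N.
q = ½ρv² = ½ × 0.401 × 206² = 8508 Pa.
CL = W/(q·S) = 2.1386×10^5 / (8508 × 62.9) = 0.3996.
CD = 0.0257 + 0.0457 × 0.3996² = 0.033.
L/D = CL/CD = 0.3996 / 0.033 = 12.1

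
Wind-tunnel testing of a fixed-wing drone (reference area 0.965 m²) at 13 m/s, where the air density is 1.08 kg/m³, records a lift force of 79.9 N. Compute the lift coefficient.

From L = ½ρv²S·CL, rearranging gives CL = 2L/(ρv²S).
CL = 2 × 79.9 / (1.08 × 13² × 0.965) = 0.907

CL = 0.907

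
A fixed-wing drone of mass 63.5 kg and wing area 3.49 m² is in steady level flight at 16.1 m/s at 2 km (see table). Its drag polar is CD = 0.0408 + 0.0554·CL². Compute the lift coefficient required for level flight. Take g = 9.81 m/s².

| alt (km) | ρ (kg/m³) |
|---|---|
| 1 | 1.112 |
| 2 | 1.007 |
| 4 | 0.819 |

CL = 1.37

At 2 km, from the table: ρ = 1.007 kg/m³.
Weight W = mg = 63.5 × 9.81 = 622.94 N; in level flight L = W.
Dynamic pressure q = 0.5 × 1.007 × 16.1² = 130.5 Pa.
Required CL = L/(qS) = 622.94/(130.5·3.49) = 1.368.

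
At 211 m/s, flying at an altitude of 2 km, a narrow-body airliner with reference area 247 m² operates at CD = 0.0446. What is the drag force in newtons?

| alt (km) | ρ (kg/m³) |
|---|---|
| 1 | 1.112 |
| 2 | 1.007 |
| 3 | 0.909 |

D = 2.47×10^5 N

At 2 km, from the table: ρ = 1.007 kg/m³.
D = ½ρv²S·CD = ½ × 1.007 × 211² × 247 × 0.0446 = 2.47×10^5 N ≈ 247 kN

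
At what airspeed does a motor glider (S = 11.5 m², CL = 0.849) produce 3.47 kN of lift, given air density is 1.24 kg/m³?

L = ½ρv²S·CL ⇒ v = √(2L/(ρ·S·CL))
v = √(2 × 3470 / (1.24 × 11.5 × 0.849)) = √573.2 = 23.9 m/s

v = 23.9 m/s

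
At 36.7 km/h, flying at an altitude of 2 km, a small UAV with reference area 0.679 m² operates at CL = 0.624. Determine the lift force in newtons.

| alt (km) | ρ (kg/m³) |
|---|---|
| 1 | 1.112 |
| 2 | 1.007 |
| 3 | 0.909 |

At 2 km, from the table: ρ = 1.007 kg/m³.
Convert speed: v = 36.7 km/h ÷ 3.6 = 10.19 m/s.
L = ½ρv²S·CL = ½ × 1.007 × 10.19² × 0.679 × 0.624 = 22.2 N

L = 22.2 N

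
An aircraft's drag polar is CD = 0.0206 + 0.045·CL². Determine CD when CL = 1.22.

CD = 0.0876

CD = 0.0206 + 0.045 × 1.22² = 0.0206 + 0.06698 = 0.0876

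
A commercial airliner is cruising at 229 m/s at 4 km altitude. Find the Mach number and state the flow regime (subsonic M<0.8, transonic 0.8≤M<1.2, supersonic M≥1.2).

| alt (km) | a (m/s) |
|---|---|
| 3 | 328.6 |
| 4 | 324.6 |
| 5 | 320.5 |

At 4 km, from the table: a = 324.6 m/s.
M = v/a = 229 / 324.6 = 0.705
M = 0.705 → subsonic.

M = 0.705 (subsonic)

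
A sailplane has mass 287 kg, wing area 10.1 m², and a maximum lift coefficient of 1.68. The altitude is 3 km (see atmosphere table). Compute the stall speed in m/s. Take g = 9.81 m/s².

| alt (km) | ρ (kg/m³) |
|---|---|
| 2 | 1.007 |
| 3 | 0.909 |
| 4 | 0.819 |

V_stall = 19.1 m/s

At 3 km, from the table: ρ = 0.909 kg/m³.
At stall, lift equals weight: L = W = m·g = 287 × 9.81 = 2815 N.
From L = ½ρV²S·CL,max = W: V_stall = √(2W/(ρSCL,max)) = √(2·2815/(0.909·10.1·1.68))
V_stall = √365.1 = 19.1 m/s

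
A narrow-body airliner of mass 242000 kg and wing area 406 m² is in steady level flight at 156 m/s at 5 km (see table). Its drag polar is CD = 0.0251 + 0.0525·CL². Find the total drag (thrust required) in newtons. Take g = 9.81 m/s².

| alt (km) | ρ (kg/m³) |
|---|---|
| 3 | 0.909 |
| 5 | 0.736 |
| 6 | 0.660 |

At 5 km, from the table: ρ = 0.736 kg/m³.
Weight W = mg = 242000 × 9.81 = 2.374×10^6 N; in level flight L = W.
q = ½ρv² = ½ × 0.736 × 156² = 8956 Pa.
Required CL = L/(qS) = 2.374×10^6/(8956·406) = 0.6529.
CD = 0.0251 + 0.0525 × 0.6529² = 0.04748.
D = q·S·CD = 8956 × 406 × 0.04748 = 1.726×10^5 N

D = 1.73×10^5 N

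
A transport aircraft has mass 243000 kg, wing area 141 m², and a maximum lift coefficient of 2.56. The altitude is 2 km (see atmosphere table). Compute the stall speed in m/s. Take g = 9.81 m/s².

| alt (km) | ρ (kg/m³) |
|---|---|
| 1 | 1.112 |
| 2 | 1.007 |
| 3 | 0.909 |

At 2 km, from the table: ρ = 1.007 kg/m³.
At stall, lift equals weight: L = W = m·g = 243000 × 9.81 = 2.384×10^6 N.
From L = ½ρV²S·CL,max = W: V_stall = √(2W/(ρSCL,max)) = √(2·2.384×10^6/(1.007·141·2.56))
V_stall = √13120 = 115 m/s

V_stall = 115 m/s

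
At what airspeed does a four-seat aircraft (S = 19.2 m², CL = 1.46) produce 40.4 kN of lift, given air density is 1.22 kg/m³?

v = 48.6 m/s

L = ½ρv²S·CL ⇒ v = √(2L/(ρ·S·CL))
v = √(2 × 40400 / (1.22 × 19.2 × 1.46)) = √2363 = 48.6 m/s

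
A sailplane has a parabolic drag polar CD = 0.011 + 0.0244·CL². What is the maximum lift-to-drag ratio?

(L/D)max = 30.5

For CD = CD0 + K·CL², (L/D)max occurs at CL* = √(CD0/K) and equals 1/(2√(K·CD0)).
(L/D)max = 1/(2√(0.0244 × 0.011)) = 1/(2 × 0.01638) = 30.5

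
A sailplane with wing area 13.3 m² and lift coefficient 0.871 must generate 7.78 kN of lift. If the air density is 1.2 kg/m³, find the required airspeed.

L = ½ρv²S·CL ⇒ v = √(2L/(ρ·S·CL))
v = √(2 × 7780 / (1.2 × 13.3 × 0.871)) = √1119 = 33.5 m/s

v = 33.5 m/s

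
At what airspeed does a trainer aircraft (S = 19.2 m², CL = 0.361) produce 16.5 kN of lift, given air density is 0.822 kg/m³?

L = ½ρv²S·CL ⇒ v = √(2L/(ρ·S·CL))
v = √(2 × 16500 / (0.822 × 19.2 × 0.361)) = √5792 = 76.1 m/s

v = 76.1 m/s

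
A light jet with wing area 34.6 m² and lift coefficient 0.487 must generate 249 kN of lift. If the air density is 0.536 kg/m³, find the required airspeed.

v = 235 m/s

L = ½ρv²S·CL ⇒ v = √(2L/(ρ·S·CL))
v = √(2 × 2.49×10^5 / (0.536 × 34.6 × 0.487)) = √55140 = 235 m/s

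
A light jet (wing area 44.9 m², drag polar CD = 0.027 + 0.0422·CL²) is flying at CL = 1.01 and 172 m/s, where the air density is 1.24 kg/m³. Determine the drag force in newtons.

CD = 0.027 + 0.0422 × 1.01² = 0.07005
D = ½ρv²S·CD = ½ × 1.24 × 172² × 44.9 × 0.07005 = 57700 N

D = 57700 N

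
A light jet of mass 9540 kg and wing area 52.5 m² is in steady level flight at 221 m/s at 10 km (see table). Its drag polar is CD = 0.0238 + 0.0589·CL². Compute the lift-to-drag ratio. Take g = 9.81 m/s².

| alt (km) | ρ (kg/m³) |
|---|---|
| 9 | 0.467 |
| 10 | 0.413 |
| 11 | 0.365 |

At 10 km, from the table: ρ = 0.413 kg/m³.
In steady level flight, lift balances weight: W = mg = 9540 × 9.81 = 93587 N.
Dynamic pressure q = 0.5 × 0.413 × 221² = 10090 Pa.
CL = 2W/(ρv²S) = 2×93587/(0.413×221²×52.5) = 0.1767.
CD = 0.0238 + 0.0589 × 0.1767² = 0.02564.
L/D = CL/CD = 0.1767 / 0.02564 = 6.89

L/D = 6.89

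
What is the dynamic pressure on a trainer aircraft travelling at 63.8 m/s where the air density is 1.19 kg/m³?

q = 2420 Pa

q = ½ρv² = ½ × 1.19 × 63.8² = 2420 Pa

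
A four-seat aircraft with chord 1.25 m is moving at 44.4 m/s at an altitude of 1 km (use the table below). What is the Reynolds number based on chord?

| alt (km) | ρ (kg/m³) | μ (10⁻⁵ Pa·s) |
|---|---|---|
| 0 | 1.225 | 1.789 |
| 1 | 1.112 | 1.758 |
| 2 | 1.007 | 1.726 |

At 1 km, from the table: ρ = 1.112 kg/m³, μ = 1.758×10⁻⁵ Pa·s.
Re = ρ·v·c/μ = 1.112 × 44.4 × 1.25 / (1.758×10⁻⁵) = 3.51×10^6

Re = 3.51×10^6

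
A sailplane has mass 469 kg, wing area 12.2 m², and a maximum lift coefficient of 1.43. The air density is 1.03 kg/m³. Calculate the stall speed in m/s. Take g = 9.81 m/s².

At stall, lift equals weight: L = W = m·g = 469 × 9.81 = 4601 N.
From L = ½ρV²S·CL,max = W: V_stall = √(2W/(ρSCL,max)) = √(2·4601/(1.03·12.2·1.43))
V_stall = √512.1 = 22.6 m/s

V_stall = 22.6 m/s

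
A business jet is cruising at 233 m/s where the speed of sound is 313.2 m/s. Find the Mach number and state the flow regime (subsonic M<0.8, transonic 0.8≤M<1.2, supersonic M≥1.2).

M = 0.744 (subsonic)

M = v/a = 233 / 313.2 = 0.744
M = 0.744 → subsonic.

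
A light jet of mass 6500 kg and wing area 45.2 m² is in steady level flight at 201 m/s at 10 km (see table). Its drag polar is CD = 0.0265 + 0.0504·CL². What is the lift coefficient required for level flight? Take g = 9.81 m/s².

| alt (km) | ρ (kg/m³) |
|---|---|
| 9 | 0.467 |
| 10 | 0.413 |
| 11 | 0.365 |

At 10 km, from the table: ρ = 0.413 kg/m³.
Level flight ⇒ L = W = m·g = 6500 × 9.81 = 63765 N.
Dynamic pressure q = 0.5 × 0.413 × 201² = 8343 Pa.
CL = 2W/(ρv²S) = 2×63765/(0.413×201²×45.2) = 0.1691.

CL = 0.169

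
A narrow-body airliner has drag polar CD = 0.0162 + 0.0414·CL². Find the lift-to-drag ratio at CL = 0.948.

L/D = 17.8

CD = 0.0162 + 0.0414 × 0.948² = 0.05341
L/D = CL/CD = 0.948 / 0.05341 = 17.8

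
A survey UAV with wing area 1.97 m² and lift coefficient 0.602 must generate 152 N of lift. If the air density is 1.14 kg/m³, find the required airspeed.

v = 15 m/s

L = ½ρv²S·CL ⇒ v = √(2L/(ρ·S·CL))
v = √(2 × 152 / (1.14 × 1.97 × 0.602)) = √224.9 = 15 m/s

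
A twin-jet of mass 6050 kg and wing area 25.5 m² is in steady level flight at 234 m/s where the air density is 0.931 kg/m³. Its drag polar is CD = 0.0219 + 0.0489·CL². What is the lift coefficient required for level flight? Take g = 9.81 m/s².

CL = 0.0913

Level flight ⇒ L = W = m·g = 6050 × 9.81 = 59350 N.
q = ½ρv² = ½ × 0.931 × 234² = 25490 Pa.
Required CL = L/(qS) = 59350/(25490·25.5) = 0.09131.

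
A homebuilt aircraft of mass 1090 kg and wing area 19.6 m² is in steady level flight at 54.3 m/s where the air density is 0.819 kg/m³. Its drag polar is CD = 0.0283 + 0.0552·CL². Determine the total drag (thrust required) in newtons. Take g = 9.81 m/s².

Level flight ⇒ L = W = m·g = 1090 × 9.81 = 10693 N.
q = ½ρv² = ½ × 0.819 × 54.3² = 1207 Pa.
Required CL = L/(qS) = 10693/(1207·19.6) = 0.4518.
CD = 0.0283 + 0.0552 × 0.4518² = 0.03957.
D = q·S·CD = 1207 × 19.6 × 0.03957 = 936.4 N

D = 936 N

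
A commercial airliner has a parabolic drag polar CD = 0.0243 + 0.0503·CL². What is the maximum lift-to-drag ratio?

For CD = CD0 + K·CL², (L/D)max occurs at CL* = √(CD0/K) and equals 1/(2√(K·CD0)).
(L/D)max = 1/(2√(0.0503 × 0.0243)) = 1/(2 × 0.03496) = 14.3

(L/D)max = 14.3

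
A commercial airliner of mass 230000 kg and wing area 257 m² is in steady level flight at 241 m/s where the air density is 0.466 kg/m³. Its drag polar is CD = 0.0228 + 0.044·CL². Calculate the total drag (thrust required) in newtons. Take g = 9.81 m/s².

In steady level flight, lift balances weight: W = mg = 230000 × 9.81 = 2.2563×10^6 N.
Dynamic pressure q = 0.5 × 0.466 × 241² = 13530 Pa.
CL = 2W/(ρv²S) = 2×2.2563×10^6/(0.466×241²×257) = 0.6487.
CD = 0.0228 + 0.044 × 0.6487² = 0.04132.
D = q·S·CD = 13530 × 257 × 0.04132 = 1.437×10^5 N

D = 1.44×10^5 N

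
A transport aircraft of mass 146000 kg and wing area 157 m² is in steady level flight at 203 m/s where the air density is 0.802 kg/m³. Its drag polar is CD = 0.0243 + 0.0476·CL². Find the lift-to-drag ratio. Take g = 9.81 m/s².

Level flight ⇒ L = W = m·g = 146000 × 9.81 = 1.4323×10^6 N.
Dynamic pressure q = 0.5 × 0.802 × 203² = 16520 Pa.
CL = 2W/(ρv²S) = 2×1.4323×10^6/(0.802×203²×157) = 0.5521.
CD = 0.0243 + 0.0476 × 0.5521² = 0.03881.
L/D = CL/CD = 0.5521 / 0.03881 = 14.2

L/D = 14.2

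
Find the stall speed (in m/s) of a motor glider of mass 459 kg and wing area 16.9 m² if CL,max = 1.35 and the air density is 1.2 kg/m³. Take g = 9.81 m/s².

V_stall = 18.1 m/s

At stall, lift equals weight: L = W = m·g = 459 × 9.81 = 4503 N.
From L = ½ρV²S·CL,max = W: V_stall = √(2W/(ρSCL,max)) = √(2·4503/(1.2·16.9·1.35))
V_stall = √328.9 = 18.1 m/s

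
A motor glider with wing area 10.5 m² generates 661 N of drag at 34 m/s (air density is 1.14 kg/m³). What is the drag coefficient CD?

From D = ½ρv²S·CD, rearranging gives CD = 2D/(ρv²S).
CD = 2 × 661 / (1.14 × 34² × 10.5) = 0.0955

CD = 0.0955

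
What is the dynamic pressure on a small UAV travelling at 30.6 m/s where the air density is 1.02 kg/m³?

q = 478 Pa

q = ½ρv² = ½ × 1.02 × 30.6² = 478 Pa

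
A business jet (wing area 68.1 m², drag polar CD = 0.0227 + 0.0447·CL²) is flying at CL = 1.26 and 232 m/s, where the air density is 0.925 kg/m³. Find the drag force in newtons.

CD = 0.0227 + 0.0447 × 1.26² = 0.09367
D = ½ρv²S·CD = ½ × 0.925 × 232² × 68.1 × 0.09367 = 1.59×10^5 N

D = 1.59×10^5 N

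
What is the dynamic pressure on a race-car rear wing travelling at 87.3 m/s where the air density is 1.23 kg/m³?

q = 4690 Pa

q = ½ρv² = ½ × 1.23 × 87.3² = 4690 Pa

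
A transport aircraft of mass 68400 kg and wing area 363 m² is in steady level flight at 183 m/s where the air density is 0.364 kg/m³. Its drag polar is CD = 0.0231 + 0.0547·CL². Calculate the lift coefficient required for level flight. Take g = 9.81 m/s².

CL = 0.303

In steady level flight, lift balances weight: W = mg = 68400 × 9.81 = 6.71×10^5 N.
q = ½ρv² = ½ × 0.364 × 183² = 6095 Pa.
CL = 2W/(ρv²S) = 2×6.71×10^5/(0.364×183²×363) = 0.3033.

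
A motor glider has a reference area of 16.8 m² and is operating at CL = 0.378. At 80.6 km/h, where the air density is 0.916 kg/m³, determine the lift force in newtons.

Convert speed: v = 80.6 km/h ÷ 3.6 = 22.39 m/s.
L = ½ρv²S·CL = ½ × 0.916 × 22.39² × 16.8 × 0.378 = 1460 N

L = 1460 N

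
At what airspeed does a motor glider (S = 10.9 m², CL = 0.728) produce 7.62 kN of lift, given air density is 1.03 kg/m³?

v = 43.2 m/s

L = ½ρv²S·CL ⇒ v = √(2L/(ρ·S·CL))
v = √(2 × 7620 / (1.03 × 10.9 × 0.728)) = √1865 = 43.2 m/s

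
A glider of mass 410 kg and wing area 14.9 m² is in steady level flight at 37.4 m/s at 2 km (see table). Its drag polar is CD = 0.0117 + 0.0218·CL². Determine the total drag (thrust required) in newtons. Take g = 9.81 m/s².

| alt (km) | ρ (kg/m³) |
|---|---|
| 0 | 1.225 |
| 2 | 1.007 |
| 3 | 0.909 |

At 2 km, from the table: ρ = 1.007 kg/m³.
In steady level flight, lift balances weight: W = mg = 410 × 9.81 = 4022.1 N.
Dynamic pressure q = 0.5 × 1.007 × 37.4² = 704.3 Pa.
CL = 2W/(ρv²S) = 2×4022.1/(1.007×37.4²×14.9) = 0.3833.
CD = 0.0117 + 0.0218 × 0.3833² = 0.0149.
D = q·S·CD = 704.3 × 14.9 × 0.0149 = 156.4 N

D = 156 N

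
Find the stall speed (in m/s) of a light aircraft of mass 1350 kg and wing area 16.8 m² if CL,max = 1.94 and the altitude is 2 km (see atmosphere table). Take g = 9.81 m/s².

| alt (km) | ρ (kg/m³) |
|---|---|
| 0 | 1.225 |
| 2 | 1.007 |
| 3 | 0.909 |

At 2 km, from the table: ρ = 1.007 kg/m³.
Weight W = mg = 1350 × 9.81 = 13240 N.
From L = ½ρV²S·CL,max = W: V_stall = √(2W/(ρSCL,max)) = √(2·13240/(1.007·16.8·1.94))
V_stall = √807 = 28.4 m/s

V_stall = 28.4 m/s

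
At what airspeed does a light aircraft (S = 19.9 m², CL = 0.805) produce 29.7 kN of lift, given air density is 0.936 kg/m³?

v = 62.9 m/s

L = ½ρv²S·CL ⇒ v = √(2L/(ρ·S·CL))
v = √(2 × 29700 / (0.936 × 19.9 × 0.805)) = √3962 = 62.9 m/s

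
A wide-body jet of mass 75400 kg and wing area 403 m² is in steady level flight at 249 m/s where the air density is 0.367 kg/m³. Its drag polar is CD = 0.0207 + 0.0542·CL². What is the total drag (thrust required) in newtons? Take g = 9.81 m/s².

D = 1.01×10^5 N

Weight W = mg = 75400 × 9.81 = 7.3967×10^5 N; in level flight L = W.
q = ½ρv² = ½ × 0.367 × 249² = 11380 Pa.
Required CL = L/(qS) = 7.3967×10^5/(11380·403) = 0.1613.
CD = 0.0207 + 0.0542 × 0.1613² = 0.02211.
D = q·S·CD = 11380 × 403 × 0.02211 = 1.014×10^5 N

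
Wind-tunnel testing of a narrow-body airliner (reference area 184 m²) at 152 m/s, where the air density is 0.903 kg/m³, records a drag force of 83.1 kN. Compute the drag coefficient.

CD = 0.0433

From D = ½ρv²S·CD, rearranging gives CD = 2D/(ρv²S).
CD = 2 × 83100 / (0.903 × 152² × 184) = 0.0433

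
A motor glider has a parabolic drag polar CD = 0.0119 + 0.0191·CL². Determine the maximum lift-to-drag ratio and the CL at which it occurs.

For CD = CD0 + K·CL², (L/D)max occurs at CL* = √(CD0/K) and equals 1/(2√(K·CD0)).
(L/D)max = 1/(2√(0.0191 × 0.0119)) = 1/(2 × 0.01508) = 33.2
CL* = √(0.0119/0.0191) = 0.789

(L/D)max = 33.2, at CL = 0.789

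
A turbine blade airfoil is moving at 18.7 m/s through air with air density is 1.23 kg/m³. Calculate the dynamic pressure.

q = ½ρv² = ½ × 1.23 × 18.7² = 215 Pa

q = 215 Pa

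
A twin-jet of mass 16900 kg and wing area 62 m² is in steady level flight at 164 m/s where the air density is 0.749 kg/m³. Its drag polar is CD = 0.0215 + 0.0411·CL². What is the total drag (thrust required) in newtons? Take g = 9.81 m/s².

Weight W = mg = 16900 × 9.81 = 1.6579×10^5 N; in level flight L = W.
q = ½ρv² = ½ × 0.749 × 164² = 10070 Pa.
CL = 2W/(ρv²S) = 2×1.6579×10^5/(0.749×164²×62) = 0.2655.
CD = 0.0215 + 0.0411 × 0.2655² = 0.0244.
D = q·S·CD = 10070 × 62 × 0.0244 = 15240 N

D = 15200 N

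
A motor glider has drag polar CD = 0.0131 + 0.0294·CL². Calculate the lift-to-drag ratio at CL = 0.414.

CD = 0.0131 + 0.0294 × 0.414² = 0.01814
L/D = CL/CD = 0.414 / 0.01814 = 22.8

L/D = 22.8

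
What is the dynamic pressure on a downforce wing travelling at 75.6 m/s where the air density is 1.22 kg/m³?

q = ½ρv² = ½ × 1.22 × 75.6² = 3490 Pa

q = 3490 Pa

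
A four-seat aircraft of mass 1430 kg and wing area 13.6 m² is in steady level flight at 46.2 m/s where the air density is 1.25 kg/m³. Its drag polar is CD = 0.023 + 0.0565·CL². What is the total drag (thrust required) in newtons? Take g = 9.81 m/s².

D = 1030 N

Weight W = mg = 1430 × 9.81 = 14028 N; in level flight L = W.
Dynamic pressure q = 0.5 × 1.25 × 46.2² = 1334 Pa.
CL = W/(q·S) = 14028 / (1334 × 13.6) = 0.7732.
CD = 0.023 + 0.0565 × 0.7732² = 0.05678.
D = q·S·CD = 1334 × 13.6 × 0.05678 = 1030 N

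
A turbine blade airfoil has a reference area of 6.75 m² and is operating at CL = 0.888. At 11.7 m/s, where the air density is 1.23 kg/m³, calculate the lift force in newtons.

Dynamic pressure q = ½ρv² = ½ × 1.23 × 11.7² = 84.19 Pa.
L = q·S·CL = 84.19 × 6.75 × 0.888 = 505 N

L = 505 N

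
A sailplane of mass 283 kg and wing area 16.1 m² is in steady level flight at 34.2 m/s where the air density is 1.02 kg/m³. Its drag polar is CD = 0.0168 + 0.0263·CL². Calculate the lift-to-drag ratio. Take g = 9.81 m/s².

L/D = 15.2

Level flight ⇒ L = W = m·g = 283 × 9.81 = 2776.2 N.
q = ½ρv² = ½ × 1.02 × 34.2² = 596.5 Pa.
CL = 2W/(ρv²S) = 2×2776.2/(1.02×34.2²×16.1) = 0.2891.
CD = 0.0168 + 0.0263 × 0.2891² = 0.019.
L/D = CL/CD = 0.2891 / 0.019 = 15.2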